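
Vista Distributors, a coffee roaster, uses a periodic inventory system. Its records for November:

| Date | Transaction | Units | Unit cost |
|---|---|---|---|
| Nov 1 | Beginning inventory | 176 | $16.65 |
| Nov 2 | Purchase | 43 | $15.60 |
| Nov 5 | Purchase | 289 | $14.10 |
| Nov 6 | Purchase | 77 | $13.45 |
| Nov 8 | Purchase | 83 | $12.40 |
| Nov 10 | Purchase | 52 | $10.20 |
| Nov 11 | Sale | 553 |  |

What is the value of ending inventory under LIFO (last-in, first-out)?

Ending inventory = $2,780.55

Nov 11, 553 sold [LIFO — newest first]: 52 @ $10.20 + 83 @ $12.40 + 77 @ $13.45 + 289 @ $14.10 + 43 @ $15.60 + 9 @ $16.65 = $7,490.80
Ending inventory: 167 @ $16.65 = $2,780.55
Check: goods available $10,271.35 = COGS $7,490.80 + ending $2,780.55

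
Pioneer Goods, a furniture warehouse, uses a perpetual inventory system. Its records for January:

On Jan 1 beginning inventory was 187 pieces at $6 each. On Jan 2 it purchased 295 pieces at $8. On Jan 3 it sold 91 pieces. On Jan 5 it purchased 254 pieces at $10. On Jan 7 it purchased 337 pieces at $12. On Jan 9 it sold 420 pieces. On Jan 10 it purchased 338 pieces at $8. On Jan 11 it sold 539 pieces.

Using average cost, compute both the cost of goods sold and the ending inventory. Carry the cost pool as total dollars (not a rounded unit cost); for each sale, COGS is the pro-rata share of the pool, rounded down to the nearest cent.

COGS = $9,525.58; ending inventory = $3,244.42

After Jan 1: 187 on hand, pool $1,122.00 (≈ $6.0000 each)
After Jan 2: 482 on hand, pool $3,482.00 (≈ $7.2241 each)
Jan 3, sell 91: 91/482 × $3,482.00 → $657.39
After Jan 5: 645 on hand, pool $5,364.61 (≈ $8.3172 each)
After Jan 7: 982 on hand, pool $9,408.61 (≈ $9.5811 each)
Jan 9, sell 420: 420/982 × $9,408.61 → $4,024.04
After Jan 10: 900 on hand, pool $8,088.57 (≈ $8.9873 each)
Jan 11, sell 539: 539/900 × $8,088.57 → $4,844.15
Total COGS = $657.39 + $4,024.04 + $4,844.15 = $9,525.58
Ending inventory (cost pool remaining) = $3,244.42
Check: goods available $12,770.00 = COGS $9,525.58 + ending $3,244.42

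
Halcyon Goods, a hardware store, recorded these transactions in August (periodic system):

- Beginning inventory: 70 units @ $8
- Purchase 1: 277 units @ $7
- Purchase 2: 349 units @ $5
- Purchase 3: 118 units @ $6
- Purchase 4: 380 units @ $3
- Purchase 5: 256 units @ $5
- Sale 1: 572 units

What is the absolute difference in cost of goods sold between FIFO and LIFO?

$1,396

FIFO COGS: 70 @ $8 + 277 @ $7 + 225 @ $5 = $3,624
LIFO COGS: 256 @ $5 + 316 @ $3 = $2,228
Difference = |$3,624 − $2,228| = $1,396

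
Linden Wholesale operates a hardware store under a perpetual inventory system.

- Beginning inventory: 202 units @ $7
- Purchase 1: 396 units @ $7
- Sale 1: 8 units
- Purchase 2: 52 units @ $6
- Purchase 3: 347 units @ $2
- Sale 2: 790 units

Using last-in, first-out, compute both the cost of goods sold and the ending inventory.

COGS = $3,799; ending inventory = $1,393

Sale 1 (8) [LIFO — newest first]: 8 @ $7 = $56
Sale 2 (790) [LIFO — newest first]: 347 @ $2 + 52 @ $6 + 388 @ $7 + 3 @ $7 = $3,743
Total COGS = $56 + $3,743 = $3,799
Ending inventory: 199 @ $7 = $1,393
Check: goods available $5,192 = COGS $3,799 + ending $1,393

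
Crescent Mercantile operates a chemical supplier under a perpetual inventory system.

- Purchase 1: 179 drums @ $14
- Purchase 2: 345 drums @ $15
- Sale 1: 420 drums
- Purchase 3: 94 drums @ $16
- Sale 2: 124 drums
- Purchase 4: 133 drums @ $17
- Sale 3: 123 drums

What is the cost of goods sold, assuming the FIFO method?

Sale 1 (420) [FIFO — oldest first]: 179 @ $14 + 241 @ $15 = $6,121
Sale 2 (124) [FIFO — oldest first]: 104 @ $15 + 20 @ $16 = $1,880
Sale 3 (123) [FIFO — oldest first]: 74 @ $16 + 49 @ $17 = $2,017
Total COGS = $6,121 + $1,880 + $2,017 = $10,018
Ending inventory: 84 @ $17 = $1,428
Check: goods available $11,446 = COGS $10,018 + ending $1,428

COGS = $10,018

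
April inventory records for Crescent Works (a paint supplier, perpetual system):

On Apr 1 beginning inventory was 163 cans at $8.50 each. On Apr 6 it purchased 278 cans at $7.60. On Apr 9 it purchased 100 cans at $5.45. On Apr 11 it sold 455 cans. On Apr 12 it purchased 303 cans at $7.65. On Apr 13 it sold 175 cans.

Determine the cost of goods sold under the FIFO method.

COGS = $4,724.15

Apr 11, 455 sold [FIFO — oldest first]: 163 @ $8.50 + 278 @ $7.60 + 14 @ $5.45 = $3,574.60
Apr 13, 175 sold [FIFO — oldest first]: 86 @ $5.45 + 89 @ $7.65 = $1,149.55
Total COGS = $3,574.60 + $1,149.55 = $4,724.15
Ending inventory: 214 @ $7.65 = $1,637.10
Check: goods available $6,361.25 = COGS $4,724.15 + ending $1,637.10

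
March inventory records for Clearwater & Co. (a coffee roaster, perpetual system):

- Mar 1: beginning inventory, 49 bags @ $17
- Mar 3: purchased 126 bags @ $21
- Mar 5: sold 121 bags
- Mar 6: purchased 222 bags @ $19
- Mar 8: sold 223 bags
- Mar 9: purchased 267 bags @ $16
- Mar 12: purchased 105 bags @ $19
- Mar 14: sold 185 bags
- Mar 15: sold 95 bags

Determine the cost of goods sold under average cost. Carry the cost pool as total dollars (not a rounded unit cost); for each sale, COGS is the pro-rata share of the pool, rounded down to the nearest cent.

After Mar 1: 49 on hand, pool $833.00 (≈ $17.0000 each)
After Mar 3: 175 on hand, pool $3,479.00 (≈ $19.8800 each)
Mar 5, sell 121: 121/175 × $3,479.00 → $2,405.48
After Mar 6: 276 on hand, pool $5,291.52 (≈ $19.1722 each)
Mar 8, sell 223: 223/276 × $5,291.52 → $4,275.39
After Mar 9: 320 on hand, pool $5,288.13 (≈ $16.5254 each)
After Mar 12: 425 on hand, pool $7,283.13 (≈ $17.1368 each)
Mar 14, sell 185: 185/425 × $7,283.13 → $3,170.30
Mar 15, sell 95: 95/240 × $4,112.83 → $1,627.99
Total COGS = $2,405.48 + $4,275.39 + $3,170.30 + $1,627.99 = $11,479.16
Ending inventory (cost pool remaining) = $2,484.84

COGS = $11,479.16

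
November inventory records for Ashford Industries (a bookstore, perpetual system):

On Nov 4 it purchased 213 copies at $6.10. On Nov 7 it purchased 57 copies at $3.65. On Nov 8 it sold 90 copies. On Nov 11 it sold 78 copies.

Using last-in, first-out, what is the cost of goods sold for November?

Nov 8, 90 sold [LIFO — newest first]: 57 @ $3.65 + 33 @ $6.10 = $409.35
Nov 11, 78 sold [LIFO — newest first]: 78 @ $6.10 = $475.80
Total COGS = $409.35 + $475.80 = $885.15
Ending inventory: 102 @ $6.10 = $622.20

COGS = $885.15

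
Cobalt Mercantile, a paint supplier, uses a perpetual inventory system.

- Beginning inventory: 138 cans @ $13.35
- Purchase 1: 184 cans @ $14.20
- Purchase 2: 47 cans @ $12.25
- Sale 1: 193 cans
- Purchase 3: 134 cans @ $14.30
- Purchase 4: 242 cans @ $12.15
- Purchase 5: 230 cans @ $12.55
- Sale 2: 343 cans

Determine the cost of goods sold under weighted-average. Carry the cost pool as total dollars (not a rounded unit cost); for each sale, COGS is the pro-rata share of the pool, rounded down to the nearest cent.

After Beginning: 138 on hand, pool $1,842.30 (≈ $13.3500 each)
After Purchase 1: 322 on hand, pool $4,455.10 (≈ $13.8357 each)
After Purchase 2: 369 on hand, pool $5,030.85 (≈ $13.6337 each)
Sale 1, sell 193: 193/369 × $5,030.85 → $2,631.31
After Purchase 3: 310 on hand, pool $4,315.74 (≈ $13.9217 each)
After Purchase 4: 552 on hand, pool $7,256.04 (≈ $13.1450 each)
After Purchase 5: 782 on hand, pool $10,142.54 (≈ $12.9700 each)
Sale 2, sell 343: 343/782 × $10,142.54 → $4,448.71
Total COGS = $2,631.31 + $4,448.71 = $7,080.02
Ending inventory (cost pool remaining) = $5,693.83

COGS = $7,080.02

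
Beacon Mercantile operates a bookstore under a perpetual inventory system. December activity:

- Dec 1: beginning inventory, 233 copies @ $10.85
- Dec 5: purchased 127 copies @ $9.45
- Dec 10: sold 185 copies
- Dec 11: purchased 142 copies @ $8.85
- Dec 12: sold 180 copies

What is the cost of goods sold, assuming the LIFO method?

COGS = $3,498.45

Dec 10, 185 sold [LIFO — newest first]: 127 @ $9.45 + 58 @ $10.85 = $1,829.45
Dec 12, 180 sold [LIFO — newest first]: 142 @ $8.85 + 38 @ $10.85 = $1,669.00
Total COGS = $1,829.45 + $1,669.00 = $3,498.45
Ending inventory: 137 @ $10.85 = $1,486.45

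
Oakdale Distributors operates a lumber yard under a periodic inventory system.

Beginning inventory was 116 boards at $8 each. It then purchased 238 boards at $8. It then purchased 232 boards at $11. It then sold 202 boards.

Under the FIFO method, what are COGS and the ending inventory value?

Sale 1 (202) [FIFO — oldest first]: 116 @ $8 + 86 @ $8 = $1,616
Ending inventory: 152 @ $8 + 232 @ $11 = $3,768
Check: goods available $5,384 = COGS $1,616 + ending $3,768

COGS = $1,616; ending inventory = $3,768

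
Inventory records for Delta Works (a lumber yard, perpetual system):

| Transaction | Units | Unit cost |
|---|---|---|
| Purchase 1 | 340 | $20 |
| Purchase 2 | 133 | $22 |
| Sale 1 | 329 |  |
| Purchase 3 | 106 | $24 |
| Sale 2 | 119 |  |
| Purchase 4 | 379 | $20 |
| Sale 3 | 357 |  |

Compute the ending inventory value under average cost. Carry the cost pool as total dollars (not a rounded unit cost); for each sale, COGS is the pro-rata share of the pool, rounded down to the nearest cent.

After Purchase 1: 340 on hand, pool $6,800.00 (≈ $20.0000 each)
After Purchase 2: 473 on hand, pool $9,726.00 (≈ $20.5624 each)
Sale 1, sell 329: 329/473 × $9,726.00 → $6,765.01
After Purchase 3: 250 on hand, pool $5,504.99 (≈ $22.0200 each)
Sale 2, sell 119: 119/250 × $5,504.99 → $2,620.37
After Purchase 4: 510 on hand, pool $10,464.62 (≈ $20.5189 each)
Sale 3, sell 357: 357/510 × $10,464.62 → $7,325.23
Total COGS = $6,765.01 + $2,620.37 + $7,325.23 = $16,710.61
Ending inventory (cost pool remaining) = $3,139.39

Ending inventory = $3,139.39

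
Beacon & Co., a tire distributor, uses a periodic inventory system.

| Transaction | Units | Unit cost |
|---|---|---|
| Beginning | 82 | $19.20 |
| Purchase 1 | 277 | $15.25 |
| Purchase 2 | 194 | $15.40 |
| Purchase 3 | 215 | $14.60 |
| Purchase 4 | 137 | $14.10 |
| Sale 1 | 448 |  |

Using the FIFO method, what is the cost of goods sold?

COGS = $7,169.25

Sale 1 (448) [FIFO — oldest first]: 82 @ $19.20 + 277 @ $15.25 + 89 @ $15.40 = $7,169.25
Ending inventory: 105 @ $15.40 + 215 @ $14.60 + 137 @ $14.10 = $6,687.70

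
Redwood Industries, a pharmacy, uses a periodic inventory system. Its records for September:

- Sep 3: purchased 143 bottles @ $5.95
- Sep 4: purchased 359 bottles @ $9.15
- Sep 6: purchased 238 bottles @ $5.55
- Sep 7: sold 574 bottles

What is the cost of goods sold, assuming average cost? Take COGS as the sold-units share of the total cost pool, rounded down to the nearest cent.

COGS = $4,232.55

Sep 7, sell 574: 574/740 × $5,456.60 → $4,232.55
Ending inventory (cost pool remaining) = $1,224.05
Check: goods available $5,456.60 = COGS $4,232.55 + ending $1,224.05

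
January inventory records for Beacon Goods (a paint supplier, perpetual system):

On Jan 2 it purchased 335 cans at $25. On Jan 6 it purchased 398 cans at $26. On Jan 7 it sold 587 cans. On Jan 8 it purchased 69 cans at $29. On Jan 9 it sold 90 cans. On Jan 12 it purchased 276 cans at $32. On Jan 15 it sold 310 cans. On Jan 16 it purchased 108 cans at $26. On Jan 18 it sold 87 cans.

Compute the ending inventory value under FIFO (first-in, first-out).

Ending inventory = $2,936

Jan 7, 587 sold [FIFO — oldest first]: 335 @ $25 + 252 @ $26 = $14,927
Jan 9, 90 sold [FIFO — oldest first]: 90 @ $26 = $2,340
Jan 15, 310 sold [FIFO — oldest first]: 56 @ $26 + 69 @ $29 + 185 @ $32 = $9,377
Jan 18, 87 sold [FIFO — oldest first]: 87 @ $32 = $2,784
Total COGS = $14,927 + $2,340 + $9,377 + $2,784 = $29,428
Ending inventory: 4 @ $32 + 108 @ $26 = $2,936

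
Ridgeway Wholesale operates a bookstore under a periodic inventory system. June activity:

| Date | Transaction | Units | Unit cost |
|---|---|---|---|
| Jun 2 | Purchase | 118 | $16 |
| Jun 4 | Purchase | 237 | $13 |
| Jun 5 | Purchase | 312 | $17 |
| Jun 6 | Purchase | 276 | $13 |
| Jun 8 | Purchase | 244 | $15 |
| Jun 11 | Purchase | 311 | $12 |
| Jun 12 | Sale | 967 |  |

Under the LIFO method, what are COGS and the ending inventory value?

COGS = $13,292; ending inventory = $7,961

Jun 12, 967 sold [LIFO — newest first]: 311 @ $12 + 244 @ $15 + 276 @ $13 + 136 @ $17 = $13,292
Ending inventory: 118 @ $16 + 237 @ $13 + 176 @ $17 = $7,961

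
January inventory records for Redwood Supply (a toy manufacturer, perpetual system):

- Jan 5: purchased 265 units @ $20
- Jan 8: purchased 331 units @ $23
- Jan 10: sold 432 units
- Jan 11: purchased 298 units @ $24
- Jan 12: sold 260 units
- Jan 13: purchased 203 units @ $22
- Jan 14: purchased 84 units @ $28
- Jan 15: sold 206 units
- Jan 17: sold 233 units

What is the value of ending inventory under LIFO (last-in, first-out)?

Jan 10, 432 sold [LIFO — newest first]: 331 @ $23 + 101 @ $20 = $9,633
Jan 12, 260 sold [LIFO — newest first]: 260 @ $24 = $6,240
Jan 15, 206 sold [LIFO — newest first]: 84 @ $28 + 122 @ $22 = $5,036
Jan 17, 233 sold [LIFO — newest first]: 81 @ $22 + 38 @ $24 + 114 @ $20 = $4,974
Total COGS = $9,633 + $6,240 + $5,036 + $4,974 = $25,883
Ending inventory: 50 @ $20 = $1,000
Check: goods available $26,883 = COGS $25,883 + ending $1,000

Ending inventory = $1,000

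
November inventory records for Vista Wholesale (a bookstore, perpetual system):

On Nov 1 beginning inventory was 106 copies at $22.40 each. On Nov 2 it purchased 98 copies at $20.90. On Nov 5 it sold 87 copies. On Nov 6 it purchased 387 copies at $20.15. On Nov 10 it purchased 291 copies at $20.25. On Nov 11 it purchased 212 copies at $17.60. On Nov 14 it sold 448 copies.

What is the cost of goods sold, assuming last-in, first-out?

COGS = $10,328.50

Nov 5, 87 sold [LIFO — newest first]: 87 @ $20.90 = $1,818.30
Nov 14, 448 sold [LIFO — newest first]: 212 @ $17.60 + 236 @ $20.25 = $8,510.20
Total COGS = $1,818.30 + $8,510.20 = $10,328.50
Ending inventory: 106 @ $22.40 + 11 @ $20.90 + 387 @ $20.15 + 55 @ $20.25 = $11,516.10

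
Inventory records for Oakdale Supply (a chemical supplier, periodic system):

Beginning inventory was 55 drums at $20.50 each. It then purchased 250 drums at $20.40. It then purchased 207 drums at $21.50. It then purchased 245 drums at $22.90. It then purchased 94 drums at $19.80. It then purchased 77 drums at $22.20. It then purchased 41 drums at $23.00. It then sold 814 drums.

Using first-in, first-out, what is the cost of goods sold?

Sale 1 (814) [FIFO — oldest first]: 55 @ $20.50 + 250 @ $20.40 + 207 @ $21.50 + 245 @ $22.90 + 57 @ $19.80 = $17,417.10
Ending inventory: 37 @ $19.80 + 77 @ $22.20 + 41 @ $23.00 = $3,385.00

COGS = $17,417.10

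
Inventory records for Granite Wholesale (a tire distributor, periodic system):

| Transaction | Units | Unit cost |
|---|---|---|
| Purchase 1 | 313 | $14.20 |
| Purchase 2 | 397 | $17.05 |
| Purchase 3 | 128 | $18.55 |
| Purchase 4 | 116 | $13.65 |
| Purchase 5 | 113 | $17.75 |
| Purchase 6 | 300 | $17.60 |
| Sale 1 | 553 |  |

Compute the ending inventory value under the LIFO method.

Sale 1 (553) [LIFO — newest first]: 300 @ $17.60 + 113 @ $17.75 + 116 @ $13.65 + 24 @ $18.55 = $9,314.35
Ending inventory: 313 @ $14.20 + 397 @ $17.05 + 104 @ $18.55 = $13,142.65

Ending inventory = $13,142.65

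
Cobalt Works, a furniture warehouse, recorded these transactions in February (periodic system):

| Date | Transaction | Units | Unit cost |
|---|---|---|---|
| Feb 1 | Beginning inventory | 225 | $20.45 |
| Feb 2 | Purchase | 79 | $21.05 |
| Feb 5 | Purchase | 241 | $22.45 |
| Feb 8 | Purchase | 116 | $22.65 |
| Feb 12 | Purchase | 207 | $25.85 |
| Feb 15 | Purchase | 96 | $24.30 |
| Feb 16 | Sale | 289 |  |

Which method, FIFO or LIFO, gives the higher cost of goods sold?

FIFO COGS: 225 @ $20.45 + 64 @ $21.05 = $5,948.45
LIFO COGS: 96 @ $24.30 + 193 @ $25.85 = $7,321.85

LIFO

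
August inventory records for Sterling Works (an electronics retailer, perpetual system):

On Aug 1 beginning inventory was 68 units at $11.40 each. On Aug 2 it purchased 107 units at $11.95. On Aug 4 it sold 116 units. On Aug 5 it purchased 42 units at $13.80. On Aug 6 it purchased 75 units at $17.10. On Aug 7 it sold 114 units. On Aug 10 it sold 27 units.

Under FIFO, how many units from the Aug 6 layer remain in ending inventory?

35

Aug 4, 116 sold [FIFO — oldest first]: 68 @ $11.40 + 48 @ $11.95 = $1,348.80
Aug 7, 114 sold [FIFO — oldest first]: 59 @ $11.95 + 42 @ $13.80 + 13 @ $17.10 = $1,506.95
Aug 10, 27 sold [FIFO — oldest first]: 27 @ $17.10 = $461.70
Total COGS = $1,348.80 + $1,506.95 + $461.70 = $3,317.45
Ending inventory: 35 @ $17.10 = $598.50
Check: goods available $3,915.95 = COGS $3,317.45 + ending $598.50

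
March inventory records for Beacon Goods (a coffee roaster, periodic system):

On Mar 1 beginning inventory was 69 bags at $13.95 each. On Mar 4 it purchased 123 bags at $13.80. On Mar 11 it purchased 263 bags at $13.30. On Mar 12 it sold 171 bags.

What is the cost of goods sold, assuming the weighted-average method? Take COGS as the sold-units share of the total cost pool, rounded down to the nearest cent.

COGS = $2,314.26

Mar 12, sell 171: 171/455 × $6,157.85 → $2,314.26
Ending inventory (cost pool remaining) = $3,843.59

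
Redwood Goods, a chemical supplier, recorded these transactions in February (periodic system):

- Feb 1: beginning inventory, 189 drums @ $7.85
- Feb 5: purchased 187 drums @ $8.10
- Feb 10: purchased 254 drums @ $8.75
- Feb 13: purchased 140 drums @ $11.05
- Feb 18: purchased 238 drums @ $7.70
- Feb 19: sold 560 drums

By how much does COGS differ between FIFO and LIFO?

FIFO COGS: 189 @ $7.85 + 187 @ $8.10 + 184 @ $8.75 = $4,608.35
LIFO COGS: 238 @ $7.70 + 140 @ $11.05 + 182 @ $8.75 = $4,972.10
Difference = |$4,608.35 − $4,972.10| = $363.75

$363.75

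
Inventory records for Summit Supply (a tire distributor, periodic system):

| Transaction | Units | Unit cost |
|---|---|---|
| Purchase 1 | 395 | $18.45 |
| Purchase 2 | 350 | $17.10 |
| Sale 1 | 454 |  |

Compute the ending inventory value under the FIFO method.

Sale 1 (454) [FIFO — oldest first]: 395 @ $18.45 + 59 @ $17.10 = $8,296.65
Ending inventory: 291 @ $17.10 = $4,976.10
Check: goods available $13,272.75 = COGS $8,296.65 + ending $4,976.10

Ending inventory = $4,976.10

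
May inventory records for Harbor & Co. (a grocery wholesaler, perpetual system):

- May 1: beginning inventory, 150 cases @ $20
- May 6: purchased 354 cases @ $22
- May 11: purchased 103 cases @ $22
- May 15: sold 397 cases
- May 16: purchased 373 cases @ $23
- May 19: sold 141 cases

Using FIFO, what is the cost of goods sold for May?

May 15, 397 sold [FIFO — oldest first]: 150 @ $20 + 247 @ $22 = $8,434
May 19, 141 sold [FIFO — oldest first]: 107 @ $22 + 34 @ $22 = $3,102
Total COGS = $8,434 + $3,102 = $11,536
Ending inventory: 69 @ $22 + 373 @ $23 = $10,097
Check: goods available $21,633 = COGS $11,536 + ending $10,097

COGS = $11,536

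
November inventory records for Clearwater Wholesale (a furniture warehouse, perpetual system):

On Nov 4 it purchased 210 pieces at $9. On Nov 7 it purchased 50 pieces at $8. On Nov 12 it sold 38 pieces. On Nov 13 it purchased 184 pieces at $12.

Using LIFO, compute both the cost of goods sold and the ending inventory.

COGS = $304; ending inventory = $4,194

Nov 12, 38 sold [LIFO — newest first]: 38 @ $8 = $304
Ending inventory: 210 @ $9 + 12 @ $8 + 184 @ $12 = $4,194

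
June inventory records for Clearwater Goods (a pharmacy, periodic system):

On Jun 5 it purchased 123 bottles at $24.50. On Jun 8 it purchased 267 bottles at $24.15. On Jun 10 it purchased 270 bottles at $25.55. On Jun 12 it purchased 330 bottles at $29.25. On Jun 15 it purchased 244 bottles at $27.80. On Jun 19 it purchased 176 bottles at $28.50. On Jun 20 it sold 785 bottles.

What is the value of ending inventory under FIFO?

Jun 20, 785 sold [FIFO — oldest first]: 123 @ $24.50 + 267 @ $24.15 + 270 @ $25.55 + 125 @ $29.25 = $20,016.30
Ending inventory: 205 @ $29.25 + 244 @ $27.80 + 176 @ $28.50 = $17,795.45

Ending inventory = $17,795.45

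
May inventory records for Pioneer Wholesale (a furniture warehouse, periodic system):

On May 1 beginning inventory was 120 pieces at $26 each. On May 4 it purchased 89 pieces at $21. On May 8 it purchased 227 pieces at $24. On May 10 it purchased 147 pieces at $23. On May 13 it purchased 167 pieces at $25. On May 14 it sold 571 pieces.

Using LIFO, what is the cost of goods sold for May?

May 14, 571 sold [LIFO — newest first]: 167 @ $25 + 147 @ $23 + 227 @ $24 + 30 @ $21 = $13,634
Ending inventory: 120 @ $26 + 59 @ $21 = $4,359

COGS = $13,634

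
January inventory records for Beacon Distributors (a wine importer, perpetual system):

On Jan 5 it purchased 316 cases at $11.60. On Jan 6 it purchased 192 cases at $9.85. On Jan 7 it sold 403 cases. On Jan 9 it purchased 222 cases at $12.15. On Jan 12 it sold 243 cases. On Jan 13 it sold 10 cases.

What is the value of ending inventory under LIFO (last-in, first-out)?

Jan 7, 403 sold [LIFO — newest first]: 192 @ $9.85 + 211 @ $11.60 = $4,338.80
Jan 12, 243 sold [LIFO — newest first]: 222 @ $12.15 + 21 @ $11.60 = $2,940.90
Jan 13, 10 sold [LIFO — newest first]: 10 @ $11.60 = $116.00
Total COGS = $4,338.80 + $2,940.90 + $116.00 = $7,395.70
Ending inventory: 74 @ $11.60 = $858.40
Check: goods available $8,254.10 = COGS $7,395.70 + ending $858.40

Ending inventory = $858.40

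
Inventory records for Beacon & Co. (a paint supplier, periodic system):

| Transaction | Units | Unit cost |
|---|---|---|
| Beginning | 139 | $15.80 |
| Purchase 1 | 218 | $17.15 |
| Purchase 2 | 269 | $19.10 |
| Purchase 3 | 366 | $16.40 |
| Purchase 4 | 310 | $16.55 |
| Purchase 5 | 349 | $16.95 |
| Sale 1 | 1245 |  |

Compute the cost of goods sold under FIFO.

COGS = $21,262.35

Sale 1 (1245) [FIFO — oldest first]: 139 @ $15.80 + 218 @ $17.15 + 269 @ $19.10 + 366 @ $16.40 + 253 @ $16.55 = $21,262.35
Ending inventory: 57 @ $16.55 + 349 @ $16.95 = $6,858.90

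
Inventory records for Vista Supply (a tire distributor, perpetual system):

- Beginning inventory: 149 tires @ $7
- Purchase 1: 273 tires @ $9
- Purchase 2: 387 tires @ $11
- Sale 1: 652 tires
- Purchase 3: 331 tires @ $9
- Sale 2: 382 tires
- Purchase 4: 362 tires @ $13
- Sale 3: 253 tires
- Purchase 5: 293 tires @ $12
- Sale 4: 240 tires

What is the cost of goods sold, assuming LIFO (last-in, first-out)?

Sale 1 (652) [LIFO — newest first]: 387 @ $11 + 265 @ $9 = $6,642
Sale 2 (382) [LIFO — newest first]: 331 @ $9 + 8 @ $9 + 43 @ $7 = $3,352
Sale 3 (253) [LIFO — newest first]: 253 @ $13 = $3,289
Sale 4 (240) [LIFO — newest first]: 240 @ $12 = $2,880
Total COGS = $6,642 + $3,352 + $3,289 + $2,880 = $16,163
Ending inventory: 106 @ $7 + 109 @ $13 + 53 @ $12 = $2,795

COGS = $16,163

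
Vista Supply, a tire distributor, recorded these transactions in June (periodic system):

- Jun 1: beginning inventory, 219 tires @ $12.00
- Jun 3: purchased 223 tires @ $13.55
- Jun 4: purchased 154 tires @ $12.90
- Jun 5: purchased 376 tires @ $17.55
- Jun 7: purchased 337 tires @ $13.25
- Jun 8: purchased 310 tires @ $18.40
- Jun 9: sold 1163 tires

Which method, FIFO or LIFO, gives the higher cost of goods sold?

FIFO COGS: 219 @ $12.00 + 223 @ $13.55 + 154 @ $12.90 + 376 @ $17.55 + 191 @ $13.25 = $16,765.80
LIFO COGS: 310 @ $18.40 + 337 @ $13.25 + 376 @ $17.55 + 140 @ $12.90 = $18,574.05

LIFO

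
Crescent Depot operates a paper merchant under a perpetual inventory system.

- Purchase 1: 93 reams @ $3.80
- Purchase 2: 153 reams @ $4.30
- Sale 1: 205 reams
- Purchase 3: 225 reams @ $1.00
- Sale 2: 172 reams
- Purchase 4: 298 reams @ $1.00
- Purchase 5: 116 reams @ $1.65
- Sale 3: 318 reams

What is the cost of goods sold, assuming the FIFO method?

Sale 1 (205) [FIFO — oldest first]: 93 @ $3.80 + 112 @ $4.30 = $835.00
Sale 2 (172) [FIFO — oldest first]: 41 @ $4.30 + 131 @ $1.00 = $307.30
Sale 3 (318) [FIFO — oldest first]: 94 @ $1.00 + 224 @ $1.00 = $318.00
Total COGS = $835.00 + $307.30 + $318.00 = $1,460.30
Ending inventory: 74 @ $1.00 + 116 @ $1.65 = $265.40

COGS = $1,460.30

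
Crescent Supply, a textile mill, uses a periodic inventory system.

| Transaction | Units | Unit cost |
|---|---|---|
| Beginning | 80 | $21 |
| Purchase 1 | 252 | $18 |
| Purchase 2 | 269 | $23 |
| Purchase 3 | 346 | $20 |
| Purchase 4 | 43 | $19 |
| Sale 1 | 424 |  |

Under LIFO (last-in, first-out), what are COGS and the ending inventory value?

Sale 1 (424) [LIFO — newest first]: 43 @ $19 + 346 @ $20 + 35 @ $23 = $8,542
Ending inventory: 80 @ $21 + 252 @ $18 + 234 @ $23 = $11,598

COGS = $8,542; ending inventory = $11,598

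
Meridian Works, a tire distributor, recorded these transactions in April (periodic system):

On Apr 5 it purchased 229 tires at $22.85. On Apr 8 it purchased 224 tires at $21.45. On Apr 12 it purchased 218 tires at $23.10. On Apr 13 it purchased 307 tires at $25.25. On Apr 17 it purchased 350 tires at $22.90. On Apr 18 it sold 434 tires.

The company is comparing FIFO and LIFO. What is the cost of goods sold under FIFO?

COGS = $9,629.90

FIFO COGS: 229 @ $22.85 + 205 @ $21.45 = $9,629.90
LIFO COGS: 350 @ $22.90 + 84 @ $25.25 = $10,136.00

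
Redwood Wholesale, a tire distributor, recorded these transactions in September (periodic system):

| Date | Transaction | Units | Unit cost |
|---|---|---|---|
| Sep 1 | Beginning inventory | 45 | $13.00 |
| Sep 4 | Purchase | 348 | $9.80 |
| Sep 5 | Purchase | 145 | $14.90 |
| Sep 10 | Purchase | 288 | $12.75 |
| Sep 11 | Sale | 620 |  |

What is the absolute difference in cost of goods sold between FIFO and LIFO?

$463.70

FIFO COGS: 45 @ $13.00 + 348 @ $9.80 + 145 @ $14.90 + 82 @ $12.75 = $7,201.40
LIFO COGS: 288 @ $12.75 + 145 @ $14.90 + 187 @ $9.80 = $7,665.10
Difference = |$7,201.40 − $7,665.10| = $463.70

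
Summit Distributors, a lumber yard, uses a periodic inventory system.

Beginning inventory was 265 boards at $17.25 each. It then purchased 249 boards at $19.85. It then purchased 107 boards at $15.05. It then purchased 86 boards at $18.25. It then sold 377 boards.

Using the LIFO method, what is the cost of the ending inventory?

Ending inventory = $5,861.50

Sale 1 (377) [LIFO — newest first]: 86 @ $18.25 + 107 @ $15.05 + 184 @ $19.85 = $6,832.25
Ending inventory: 265 @ $17.25 + 65 @ $19.85 = $5,861.50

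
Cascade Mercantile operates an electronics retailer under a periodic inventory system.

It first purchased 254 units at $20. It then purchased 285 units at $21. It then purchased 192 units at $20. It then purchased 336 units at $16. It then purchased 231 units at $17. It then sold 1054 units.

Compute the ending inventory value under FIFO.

Ending inventory = $4,135

Sale 1 (1054) [FIFO — oldest first]: 254 @ $20 + 285 @ $21 + 192 @ $20 + 323 @ $16 = $20,073
Ending inventory: 13 @ $16 + 231 @ $17 = $4,135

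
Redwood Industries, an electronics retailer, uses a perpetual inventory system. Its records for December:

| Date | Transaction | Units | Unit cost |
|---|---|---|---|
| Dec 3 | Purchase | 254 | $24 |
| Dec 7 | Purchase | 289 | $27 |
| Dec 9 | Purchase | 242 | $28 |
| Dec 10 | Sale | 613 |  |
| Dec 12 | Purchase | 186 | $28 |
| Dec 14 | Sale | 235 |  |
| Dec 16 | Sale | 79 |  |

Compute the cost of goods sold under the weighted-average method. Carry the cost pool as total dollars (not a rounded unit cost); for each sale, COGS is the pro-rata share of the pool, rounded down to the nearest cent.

After Dec 3: 254 on hand, pool $6,096.00 (≈ $24.0000 each)
After Dec 7: 543 on hand, pool $13,899.00 (≈ $25.5967 each)
After Dec 9: 785 on hand, pool $20,675.00 (≈ $26.3376 each)
Dec 10, sell 613: 613/785 × $20,675.00 → $16,144.93
After Dec 12: 358 on hand, pool $9,738.07 (≈ $27.2013 each)
Dec 14, sell 235: 235/358 × $9,738.07 → $6,392.30
Dec 16, sell 79: 79/123 × $3,345.77 → $2,148.90
Total COGS = $16,144.93 + $6,392.30 + $2,148.90 = $24,686.13
Ending inventory (cost pool remaining) = $1,196.87

COGS = $24,686.13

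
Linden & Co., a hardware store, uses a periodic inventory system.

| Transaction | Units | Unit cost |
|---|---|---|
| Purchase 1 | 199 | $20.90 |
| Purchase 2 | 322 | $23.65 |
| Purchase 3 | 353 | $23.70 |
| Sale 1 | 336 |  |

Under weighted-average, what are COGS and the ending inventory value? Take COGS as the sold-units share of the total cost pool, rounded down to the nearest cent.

COGS = $7,742.80; ending inventory = $12,397.70

Sale 1, sell 336: 336/874 × $20,140.50 → $7,742.80
Ending inventory (cost pool remaining) = $12,397.70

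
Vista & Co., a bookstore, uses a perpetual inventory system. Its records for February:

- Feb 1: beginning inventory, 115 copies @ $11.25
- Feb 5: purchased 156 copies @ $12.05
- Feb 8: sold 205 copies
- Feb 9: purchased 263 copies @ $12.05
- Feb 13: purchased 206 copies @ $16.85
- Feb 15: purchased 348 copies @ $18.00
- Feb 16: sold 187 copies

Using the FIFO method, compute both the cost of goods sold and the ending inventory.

COGS = $4,631.60; ending inventory = $11,446.20

Feb 8, 205 sold [FIFO — oldest first]: 115 @ $11.25 + 90 @ $12.05 = $2,378.25
Feb 16, 187 sold [FIFO — oldest first]: 66 @ $12.05 + 121 @ $12.05 = $2,253.35
Total COGS = $2,378.25 + $2,253.35 = $4,631.60
Ending inventory: 142 @ $12.05 + 206 @ $16.85 + 348 @ $18.00 = $11,446.20
Check: goods available $16,077.80 = COGS $4,631.60 + ending $11,446.20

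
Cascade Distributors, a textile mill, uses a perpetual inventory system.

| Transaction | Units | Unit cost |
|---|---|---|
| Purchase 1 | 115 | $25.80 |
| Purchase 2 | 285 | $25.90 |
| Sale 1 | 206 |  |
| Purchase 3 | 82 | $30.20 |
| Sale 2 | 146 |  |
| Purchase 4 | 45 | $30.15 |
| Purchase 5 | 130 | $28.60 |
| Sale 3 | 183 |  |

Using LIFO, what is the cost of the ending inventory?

Sale 1 (206) [LIFO — newest first]: 206 @ $25.90 = $5,335.40
Sale 2 (146) [LIFO — newest first]: 82 @ $30.20 + 64 @ $25.90 = $4,134.00
Sale 3 (183) [LIFO — newest first]: 130 @ $28.60 + 45 @ $30.15 + 8 @ $25.90 = $5,281.95
Total COGS = $5,335.40 + $4,134.00 + $5,281.95 = $14,751.35
Ending inventory: 115 @ $25.80 + 7 @ $25.90 = $3,148.30
Check: goods available $17,899.65 = COGS $14,751.35 + ending $3,148.30

Ending inventory = $3,148.30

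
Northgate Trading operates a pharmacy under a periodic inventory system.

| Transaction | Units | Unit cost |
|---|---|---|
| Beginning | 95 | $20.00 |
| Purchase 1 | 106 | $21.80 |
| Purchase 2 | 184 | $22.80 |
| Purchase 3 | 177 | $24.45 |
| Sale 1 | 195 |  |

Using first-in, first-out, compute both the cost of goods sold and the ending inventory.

COGS = $4,080.00; ending inventory = $8,653.65

Sale 1 (195) [FIFO — oldest first]: 95 @ $20.00 + 100 @ $21.80 = $4,080.00
Ending inventory: 6 @ $21.80 + 184 @ $22.80 + 177 @ $24.45 = $8,653.65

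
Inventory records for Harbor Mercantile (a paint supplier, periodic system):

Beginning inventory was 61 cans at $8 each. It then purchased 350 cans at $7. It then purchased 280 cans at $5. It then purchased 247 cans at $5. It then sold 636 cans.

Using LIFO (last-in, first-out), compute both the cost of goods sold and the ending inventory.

Sale 1 (636) [LIFO — newest first]: 247 @ $5 + 280 @ $5 + 109 @ $7 = $3,398
Ending inventory: 61 @ $8 + 241 @ $7 = $2,175
Check: goods available $5,573 = COGS $3,398 + ending $2,175

COGS = $3,398; ending inventory = $2,175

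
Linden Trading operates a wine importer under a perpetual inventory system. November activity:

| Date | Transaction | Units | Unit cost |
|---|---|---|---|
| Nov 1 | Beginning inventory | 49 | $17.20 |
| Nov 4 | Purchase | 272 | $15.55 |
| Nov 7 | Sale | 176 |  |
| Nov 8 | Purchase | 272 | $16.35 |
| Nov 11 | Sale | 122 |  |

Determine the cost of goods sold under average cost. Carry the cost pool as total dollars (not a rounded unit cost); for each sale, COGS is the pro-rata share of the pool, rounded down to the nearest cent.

After Nov 1: 49 on hand, pool $842.80 (≈ $17.2000 each)
After Nov 4: 321 on hand, pool $5,072.40 (≈ $15.8019 each)
Nov 7, sell 176: 176/321 × $5,072.40 → $2,781.12
After Nov 8: 417 on hand, pool $6,738.48 (≈ $16.1594 each)
Nov 11, sell 122: 122/417 × $6,738.48 → $1,971.44
Total COGS = $2,781.12 + $1,971.44 = $4,752.56
Ending inventory (cost pool remaining) = $4,767.04
Check: goods available $9,519.60 = COGS $4,752.56 + ending $4,767.04

COGS = $4,752.56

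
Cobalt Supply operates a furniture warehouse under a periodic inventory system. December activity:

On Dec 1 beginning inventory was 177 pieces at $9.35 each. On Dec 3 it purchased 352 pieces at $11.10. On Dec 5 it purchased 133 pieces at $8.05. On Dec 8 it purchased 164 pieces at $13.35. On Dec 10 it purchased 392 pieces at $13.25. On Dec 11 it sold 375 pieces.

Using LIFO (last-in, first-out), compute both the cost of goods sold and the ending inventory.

COGS = $4,968.75; ending inventory = $9,047.45

Dec 11, 375 sold [LIFO — newest first]: 375 @ $13.25 = $4,968.75
Ending inventory: 177 @ $9.35 + 352 @ $11.10 + 133 @ $8.05 + 164 @ $13.35 + 17 @ $13.25 = $9,047.45
Check: goods available $14,016.20 = COGS $4,968.75 + ending $9,047.45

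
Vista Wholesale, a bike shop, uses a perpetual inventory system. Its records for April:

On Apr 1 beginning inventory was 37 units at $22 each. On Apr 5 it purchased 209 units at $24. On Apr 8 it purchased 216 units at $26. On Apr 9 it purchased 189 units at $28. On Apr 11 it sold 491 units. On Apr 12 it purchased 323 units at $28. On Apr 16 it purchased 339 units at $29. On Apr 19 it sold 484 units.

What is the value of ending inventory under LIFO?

Ending inventory = $8,750

Apr 11, 491 sold [LIFO — newest first]: 189 @ $28 + 216 @ $26 + 86 @ $24 = $12,972
Apr 19, 484 sold [LIFO — newest first]: 339 @ $29 + 145 @ $28 = $13,891
Total COGS = $12,972 + $13,891 = $26,863
Ending inventory: 37 @ $22 + 123 @ $24 + 178 @ $28 = $8,750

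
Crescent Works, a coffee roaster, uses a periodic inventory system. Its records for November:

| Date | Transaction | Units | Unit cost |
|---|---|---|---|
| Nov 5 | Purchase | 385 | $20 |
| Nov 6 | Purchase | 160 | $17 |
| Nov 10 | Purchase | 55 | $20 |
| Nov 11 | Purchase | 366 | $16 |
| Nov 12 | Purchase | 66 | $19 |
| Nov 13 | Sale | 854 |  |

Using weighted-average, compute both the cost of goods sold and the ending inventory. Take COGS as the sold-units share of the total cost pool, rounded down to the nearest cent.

COGS = $15,416.68; ending inventory = $3,213.32

Nov 13, sell 854: 854/1032 × $18,630.00 → $15,416.68
Ending inventory (cost pool remaining) = $3,213.32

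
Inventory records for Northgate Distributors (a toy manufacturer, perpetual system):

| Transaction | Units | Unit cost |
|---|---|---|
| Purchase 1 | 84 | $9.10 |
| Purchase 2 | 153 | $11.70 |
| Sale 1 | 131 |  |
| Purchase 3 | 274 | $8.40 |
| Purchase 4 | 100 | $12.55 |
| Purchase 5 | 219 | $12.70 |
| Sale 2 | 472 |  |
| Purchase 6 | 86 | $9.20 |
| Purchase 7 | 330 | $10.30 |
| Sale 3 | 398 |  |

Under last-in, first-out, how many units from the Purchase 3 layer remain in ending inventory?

121

Sale 1 (131) [LIFO — newest first]: 131 @ $11.70 = $1,532.70
Sale 2 (472) [LIFO — newest first]: 219 @ $12.70 + 100 @ $12.55 + 153 @ $8.40 = $5,321.50
Sale 3 (398) [LIFO — newest first]: 330 @ $10.30 + 68 @ $9.20 = $4,024.60
Total COGS = $1,532.70 + $5,321.50 + $4,024.60 = $10,878.80
Ending inventory: 84 @ $9.10 + 22 @ $11.70 + 121 @ $8.40 + 18 @ $9.20 = $2,203.80
Check: goods available $13,082.60 = COGS $10,878.80 + ending $2,203.80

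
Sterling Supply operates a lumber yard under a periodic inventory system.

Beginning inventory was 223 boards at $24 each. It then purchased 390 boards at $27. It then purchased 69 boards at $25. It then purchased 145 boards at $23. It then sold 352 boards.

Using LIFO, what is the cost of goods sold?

COGS = $8,786

Sale 1 (352) [LIFO — newest first]: 145 @ $23 + 69 @ $25 + 138 @ $27 = $8,786
Ending inventory: 223 @ $24 + 252 @ $27 = $12,156
Check: goods available $20,942 = COGS $8,786 + ending $12,156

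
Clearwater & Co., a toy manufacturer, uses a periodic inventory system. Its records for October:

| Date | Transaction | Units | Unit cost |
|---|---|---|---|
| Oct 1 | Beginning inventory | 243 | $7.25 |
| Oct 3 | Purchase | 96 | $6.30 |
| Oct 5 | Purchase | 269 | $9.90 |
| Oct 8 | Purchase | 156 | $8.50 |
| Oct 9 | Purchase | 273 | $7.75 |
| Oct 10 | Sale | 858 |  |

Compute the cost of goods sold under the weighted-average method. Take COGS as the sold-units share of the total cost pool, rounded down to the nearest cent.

Oct 10, sell 858: 858/1037 × $8,471.40 → $7,009.12
Ending inventory (cost pool remaining) = $1,462.28

COGS = $7,009.12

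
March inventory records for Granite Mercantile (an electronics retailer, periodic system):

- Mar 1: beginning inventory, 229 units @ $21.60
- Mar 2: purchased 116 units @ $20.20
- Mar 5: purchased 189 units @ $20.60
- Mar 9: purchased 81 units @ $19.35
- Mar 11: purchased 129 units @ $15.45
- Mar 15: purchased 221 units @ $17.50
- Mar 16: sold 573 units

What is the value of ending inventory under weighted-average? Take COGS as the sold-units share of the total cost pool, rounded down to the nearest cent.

Mar 16, sell 573: 573/965 × $18,610.90 → $11,050.82
Ending inventory (cost pool remaining) = $7,560.08
Check: goods available $18,610.90 = COGS $11,050.82 + ending $7,560.08

Ending inventory = $7,560.08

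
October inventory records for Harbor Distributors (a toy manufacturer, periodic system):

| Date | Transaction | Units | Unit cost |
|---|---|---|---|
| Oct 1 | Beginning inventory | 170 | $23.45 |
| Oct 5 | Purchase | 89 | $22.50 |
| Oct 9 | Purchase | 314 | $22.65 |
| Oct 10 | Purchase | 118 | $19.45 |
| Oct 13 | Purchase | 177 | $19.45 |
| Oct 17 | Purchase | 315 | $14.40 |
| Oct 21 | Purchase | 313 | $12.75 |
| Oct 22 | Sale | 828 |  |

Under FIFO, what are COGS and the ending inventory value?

COGS = $18,060.85; ending inventory = $9,304.75

Oct 22, 828 sold [FIFO — oldest first]: 170 @ $23.45 + 89 @ $22.50 + 314 @ $22.65 + 118 @ $19.45 + 137 @ $19.45 = $18,060.85
Ending inventory: 40 @ $19.45 + 315 @ $14.40 + 313 @ $12.75 = $9,304.75
Check: goods available $27,365.60 = COGS $18,060.85 + ending $9,304.75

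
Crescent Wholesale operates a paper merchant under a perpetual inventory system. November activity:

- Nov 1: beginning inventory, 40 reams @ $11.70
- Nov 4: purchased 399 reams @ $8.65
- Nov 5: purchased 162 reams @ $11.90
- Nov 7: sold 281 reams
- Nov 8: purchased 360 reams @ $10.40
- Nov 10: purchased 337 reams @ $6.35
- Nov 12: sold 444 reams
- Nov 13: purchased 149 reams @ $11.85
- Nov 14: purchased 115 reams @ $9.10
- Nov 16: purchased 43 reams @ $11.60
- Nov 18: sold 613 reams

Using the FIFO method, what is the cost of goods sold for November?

Nov 7, 281 sold [FIFO — oldest first]: 40 @ $11.70 + 241 @ $8.65 = $2,552.65
Nov 12, 444 sold [FIFO — oldest first]: 158 @ $8.65 + 162 @ $11.90 + 124 @ $10.40 = $4,584.10
Nov 18, 613 sold [FIFO — oldest first]: 236 @ $10.40 + 337 @ $6.35 + 40 @ $11.85 = $5,068.35
Total COGS = $2,552.65 + $4,584.10 + $5,068.35 = $12,205.10
Ending inventory: 109 @ $11.85 + 115 @ $9.10 + 43 @ $11.60 = $2,836.95

COGS = $12,205.10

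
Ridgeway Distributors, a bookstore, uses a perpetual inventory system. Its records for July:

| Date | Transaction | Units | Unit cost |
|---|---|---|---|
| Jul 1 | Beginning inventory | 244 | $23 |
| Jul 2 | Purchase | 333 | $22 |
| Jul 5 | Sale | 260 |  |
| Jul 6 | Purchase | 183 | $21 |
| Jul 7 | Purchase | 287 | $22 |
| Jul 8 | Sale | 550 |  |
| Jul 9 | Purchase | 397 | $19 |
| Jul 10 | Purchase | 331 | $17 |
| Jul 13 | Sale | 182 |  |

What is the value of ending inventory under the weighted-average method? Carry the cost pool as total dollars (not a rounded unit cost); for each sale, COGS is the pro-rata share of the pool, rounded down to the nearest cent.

After Jul 1: 244 on hand, pool $5,612.00 (≈ $23.0000 each)
After Jul 2: 577 on hand, pool $12,938.00 (≈ $22.4229 each)
Jul 5, sell 260: 260/577 × $12,938.00 → $5,829.94
After Jul 6: 500 on hand, pool $10,951.06 (≈ $21.9021 each)
After Jul 7: 787 on hand, pool $17,265.06 (≈ $21.9378 each)
Jul 8, sell 550: 550/787 × $17,265.06 → $12,065.79
After Jul 9: 634 on hand, pool $12,742.27 (≈ $20.0982 each)
After Jul 10: 965 on hand, pool $18,369.27 (≈ $19.0355 each)
Jul 13, sell 182: 182/965 × $18,369.27 → $3,464.46
Total COGS = $5,829.94 + $12,065.79 + $3,464.46 = $21,360.19
Ending inventory (cost pool remaining) = $14,904.81

Ending inventory = $14,904.81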